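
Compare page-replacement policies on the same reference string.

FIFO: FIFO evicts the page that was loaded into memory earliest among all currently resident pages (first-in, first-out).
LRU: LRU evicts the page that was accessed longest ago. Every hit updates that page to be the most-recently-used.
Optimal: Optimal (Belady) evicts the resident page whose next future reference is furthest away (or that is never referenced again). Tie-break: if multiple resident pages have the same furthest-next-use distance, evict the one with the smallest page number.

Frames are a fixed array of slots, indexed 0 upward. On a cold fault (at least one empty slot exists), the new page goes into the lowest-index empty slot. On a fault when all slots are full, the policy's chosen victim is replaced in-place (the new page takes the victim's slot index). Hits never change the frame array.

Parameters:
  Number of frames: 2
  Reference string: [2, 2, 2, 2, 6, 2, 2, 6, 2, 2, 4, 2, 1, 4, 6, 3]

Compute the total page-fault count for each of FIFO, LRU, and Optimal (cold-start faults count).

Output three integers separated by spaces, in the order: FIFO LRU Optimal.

--- FIFO ---
  step 0: ref 2 -> FAULT, frames=[2,-] (faults so far: 1)
  step 1: ref 2 -> HIT, frames=[2,-] (faults so far: 1)
  step 2: ref 2 -> HIT, frames=[2,-] (faults so far: 1)
  step 3: ref 2 -> HIT, frames=[2,-] (faults so far: 1)
  step 4: ref 6 -> FAULT, frames=[2,6] (faults so far: 2)
  step 5: ref 2 -> HIT, frames=[2,6] (faults so far: 2)
  step 6: ref 2 -> HIT, frames=[2,6] (faults so far: 2)
  step 7: ref 6 -> HIT, frames=[2,6] (faults so far: 2)
  step 8: ref 2 -> HIT, frames=[2,6] (faults so far: 2)
  step 9: ref 2 -> HIT, frames=[2,6] (faults so far: 2)
  step 10: ref 4 -> FAULT, evict 2, frames=[4,6] (faults so far: 3)
  step 11: ref 2 -> FAULT, evict 6, frames=[4,2] (faults so far: 4)
  step 12: ref 1 -> FAULT, evict 4, frames=[1,2] (faults so far: 5)
  step 13: ref 4 -> FAULT, evict 2, frames=[1,4] (faults so far: 6)
  step 14: ref 6 -> FAULT, evict 1, frames=[6,4] (faults so far: 7)
  step 15: ref 3 -> FAULT, evict 4, frames=[6,3] (faults so far: 8)
  FIFO total faults: 8
--- LRU ---
  step 0: ref 2 -> FAULT, frames=[2,-] (faults so far: 1)
  step 1: ref 2 -> HIT, frames=[2,-] (faults so far: 1)
  step 2: ref 2 -> HIT, frames=[2,-] (faults so far: 1)
  step 3: ref 2 -> HIT, frames=[2,-] (faults so far: 1)
  step 4: ref 6 -> FAULT, frames=[2,6] (faults so far: 2)
  step 5: ref 2 -> HIT, frames=[2,6] (faults so far: 2)
  step 6: ref 2 -> HIT, frames=[2,6] (faults so far: 2)
  step 7: ref 6 -> HIT, frames=[2,6] (faults so far: 2)
  step 8: ref 2 -> HIT, frames=[2,6] (faults so far: 2)
  step 9: ref 2 -> HIT, frames=[2,6] (faults so far: 2)
  step 10: ref 4 -> FAULT, evict 6, frames=[2,4] (faults so far: 3)
  step 11: ref 2 -> HIT, frames=[2,4] (faults so far: 3)
  step 12: ref 1 -> FAULT, evict 4, frames=[2,1] (faults so far: 4)
  step 13: ref 4 -> FAULT, evict 2, frames=[4,1] (faults so far: 5)
  step 14: ref 6 -> FAULT, evict 1, frames=[4,6] (faults so far: 6)
  step 15: ref 3 -> FAULT, evict 4, frames=[3,6] (faults so far: 7)
  LRU total faults: 7
--- Optimal ---
  step 0: ref 2 -> FAULT, frames=[2,-] (faults so far: 1)
  step 1: ref 2 -> HIT, frames=[2,-] (faults so far: 1)
  step 2: ref 2 -> HIT, frames=[2,-] (faults so far: 1)
  step 3: ref 2 -> HIT, frames=[2,-] (faults so far: 1)
  step 4: ref 6 -> FAULT, frames=[2,6] (faults so far: 2)
  step 5: ref 2 -> HIT, frames=[2,6] (faults so far: 2)
  step 6: ref 2 -> HIT, frames=[2,6] (faults so far: 2)
  step 7: ref 6 -> HIT, frames=[2,6] (faults so far: 2)
  step 8: ref 2 -> HIT, frames=[2,6] (faults so far: 2)
  step 9: ref 2 -> HIT, frames=[2,6] (faults so far: 2)
  step 10: ref 4 -> FAULT, evict 6, frames=[2,4] (faults so far: 3)
  step 11: ref 2 -> HIT, frames=[2,4] (faults so far: 3)
  step 12: ref 1 -> FAULT, evict 2, frames=[1,4] (faults so far: 4)
  step 13: ref 4 -> HIT, frames=[1,4] (faults so far: 4)
  step 14: ref 6 -> FAULT, evict 1, frames=[6,4] (faults so far: 5)
  step 15: ref 3 -> FAULT, evict 4, frames=[6,3] (faults so far: 6)
  Optimal total faults: 6

Answer: 8 7 6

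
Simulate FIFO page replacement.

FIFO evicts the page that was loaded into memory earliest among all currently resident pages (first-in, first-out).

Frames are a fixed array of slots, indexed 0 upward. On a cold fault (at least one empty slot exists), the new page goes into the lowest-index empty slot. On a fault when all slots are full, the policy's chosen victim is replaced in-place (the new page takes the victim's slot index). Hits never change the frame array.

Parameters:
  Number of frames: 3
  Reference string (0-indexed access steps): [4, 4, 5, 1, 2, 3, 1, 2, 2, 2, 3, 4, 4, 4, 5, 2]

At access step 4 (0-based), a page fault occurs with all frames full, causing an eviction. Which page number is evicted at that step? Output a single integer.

Step 0: ref 4 -> FAULT, frames=[4,-,-]
Step 1: ref 4 -> HIT, frames=[4,-,-]
Step 2: ref 5 -> FAULT, frames=[4,5,-]
Step 3: ref 1 -> FAULT, frames=[4,5,1]
Step 4: ref 2 -> FAULT, evict 4, frames=[2,5,1]
At step 4: evicted page 4

Answer: 4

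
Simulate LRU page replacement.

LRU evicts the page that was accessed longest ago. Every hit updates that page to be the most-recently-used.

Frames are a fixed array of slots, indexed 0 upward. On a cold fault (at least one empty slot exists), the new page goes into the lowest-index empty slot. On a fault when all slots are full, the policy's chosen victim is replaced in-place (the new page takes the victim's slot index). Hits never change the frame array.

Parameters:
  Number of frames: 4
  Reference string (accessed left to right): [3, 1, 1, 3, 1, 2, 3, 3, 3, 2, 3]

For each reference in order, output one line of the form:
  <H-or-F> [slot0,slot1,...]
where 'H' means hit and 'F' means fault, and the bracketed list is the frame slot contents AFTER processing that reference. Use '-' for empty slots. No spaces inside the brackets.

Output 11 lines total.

F [3,-,-,-]
F [3,1,-,-]
H [3,1,-,-]
H [3,1,-,-]
H [3,1,-,-]
F [3,1,2,-]
H [3,1,2,-]
H [3,1,2,-]
H [3,1,2,-]
H [3,1,2,-]
H [3,1,2,-]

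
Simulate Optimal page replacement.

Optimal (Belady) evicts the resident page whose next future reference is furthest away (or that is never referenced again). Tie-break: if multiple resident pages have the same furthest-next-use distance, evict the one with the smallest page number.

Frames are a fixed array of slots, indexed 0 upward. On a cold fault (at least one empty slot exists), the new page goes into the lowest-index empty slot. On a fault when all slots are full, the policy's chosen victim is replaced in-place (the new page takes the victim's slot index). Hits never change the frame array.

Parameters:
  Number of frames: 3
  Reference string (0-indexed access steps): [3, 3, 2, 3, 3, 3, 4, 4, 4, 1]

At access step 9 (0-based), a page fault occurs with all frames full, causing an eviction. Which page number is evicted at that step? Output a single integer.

Step 0: ref 3 -> FAULT, frames=[3,-,-]
Step 1: ref 3 -> HIT, frames=[3,-,-]
Step 2: ref 2 -> FAULT, frames=[3,2,-]
Step 3: ref 3 -> HIT, frames=[3,2,-]
Step 4: ref 3 -> HIT, frames=[3,2,-]
Step 5: ref 3 -> HIT, frames=[3,2,-]
Step 6: ref 4 -> FAULT, frames=[3,2,4]
Step 7: ref 4 -> HIT, frames=[3,2,4]
Step 8: ref 4 -> HIT, frames=[3,2,4]
Step 9: ref 1 -> FAULT, evict 2, frames=[3,1,4]
At step 9: evicted page 2

Answer: 2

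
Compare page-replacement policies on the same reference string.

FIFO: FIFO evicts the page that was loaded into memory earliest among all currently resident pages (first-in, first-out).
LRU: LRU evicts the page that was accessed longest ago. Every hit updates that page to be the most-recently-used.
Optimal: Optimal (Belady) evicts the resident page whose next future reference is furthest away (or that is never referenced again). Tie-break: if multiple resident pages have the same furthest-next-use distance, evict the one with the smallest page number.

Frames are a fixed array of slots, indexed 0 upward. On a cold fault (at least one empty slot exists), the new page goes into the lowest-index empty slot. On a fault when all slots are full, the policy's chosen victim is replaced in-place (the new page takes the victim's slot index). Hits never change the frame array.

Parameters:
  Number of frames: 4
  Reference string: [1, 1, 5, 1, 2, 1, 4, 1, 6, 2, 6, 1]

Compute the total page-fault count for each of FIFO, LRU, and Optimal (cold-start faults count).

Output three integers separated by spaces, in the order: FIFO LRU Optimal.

--- FIFO ---
  step 0: ref 1 -> FAULT, frames=[1,-,-,-] (faults so far: 1)
  step 1: ref 1 -> HIT, frames=[1,-,-,-] (faults so far: 1)
  step 2: ref 5 -> FAULT, frames=[1,5,-,-] (faults so far: 2)
  step 3: ref 1 -> HIT, frames=[1,5,-,-] (faults so far: 2)
  step 4: ref 2 -> FAULT, frames=[1,5,2,-] (faults so far: 3)
  step 5: ref 1 -> HIT, frames=[1,5,2,-] (faults so far: 3)
  step 6: ref 4 -> FAULT, frames=[1,5,2,4] (faults so far: 4)
  step 7: ref 1 -> HIT, frames=[1,5,2,4] (faults so far: 4)
  step 8: ref 6 -> FAULT, evict 1, frames=[6,5,2,4] (faults so far: 5)
  step 9: ref 2 -> HIT, frames=[6,5,2,4] (faults so far: 5)
  step 10: ref 6 -> HIT, frames=[6,5,2,4] (faults so far: 5)
  step 11: ref 1 -> FAULT, evict 5, frames=[6,1,2,4] (faults so far: 6)
  FIFO total faults: 6
--- LRU ---
  step 0: ref 1 -> FAULT, frames=[1,-,-,-] (faults so far: 1)
  step 1: ref 1 -> HIT, frames=[1,-,-,-] (faults so far: 1)
  step 2: ref 5 -> FAULT, frames=[1,5,-,-] (faults so far: 2)
  step 3: ref 1 -> HIT, frames=[1,5,-,-] (faults so far: 2)
  step 4: ref 2 -> FAULT, frames=[1,5,2,-] (faults so far: 3)
  step 5: ref 1 -> HIT, frames=[1,5,2,-] (faults so far: 3)
  step 6: ref 4 -> FAULT, frames=[1,5,2,4] (faults so far: 4)
  step 7: ref 1 -> HIT, frames=[1,5,2,4] (faults so far: 4)
  step 8: ref 6 -> FAULT, evict 5, frames=[1,6,2,4] (faults so far: 5)
  step 9: ref 2 -> HIT, frames=[1,6,2,4] (faults so far: 5)
  step 10: ref 6 -> HIT, frames=[1,6,2,4] (faults so far: 5)
  step 11: ref 1 -> HIT, frames=[1,6,2,4] (faults so far: 5)
  LRU total faults: 5
--- Optimal ---
  step 0: ref 1 -> FAULT, frames=[1,-,-,-] (faults so far: 1)
  step 1: ref 1 -> HIT, frames=[1,-,-,-] (faults so far: 1)
  step 2: ref 5 -> FAULT, frames=[1,5,-,-] (faults so far: 2)
  step 3: ref 1 -> HIT, frames=[1,5,-,-] (faults so far: 2)
  step 4: ref 2 -> FAULT, frames=[1,5,2,-] (faults so far: 3)
  step 5: ref 1 -> HIT, frames=[1,5,2,-] (faults so far: 3)
  step 6: ref 4 -> FAULT, frames=[1,5,2,4] (faults so far: 4)
  step 7: ref 1 -> HIT, frames=[1,5,2,4] (faults so far: 4)
  step 8: ref 6 -> FAULT, evict 4, frames=[1,5,2,6] (faults so far: 5)
  step 9: ref 2 -> HIT, frames=[1,5,2,6] (faults so far: 5)
  step 10: ref 6 -> HIT, frames=[1,5,2,6] (faults so far: 5)
  step 11: ref 1 -> HIT, frames=[1,5,2,6] (faults so far: 5)
  Optimal total faults: 5

Answer: 6 5 5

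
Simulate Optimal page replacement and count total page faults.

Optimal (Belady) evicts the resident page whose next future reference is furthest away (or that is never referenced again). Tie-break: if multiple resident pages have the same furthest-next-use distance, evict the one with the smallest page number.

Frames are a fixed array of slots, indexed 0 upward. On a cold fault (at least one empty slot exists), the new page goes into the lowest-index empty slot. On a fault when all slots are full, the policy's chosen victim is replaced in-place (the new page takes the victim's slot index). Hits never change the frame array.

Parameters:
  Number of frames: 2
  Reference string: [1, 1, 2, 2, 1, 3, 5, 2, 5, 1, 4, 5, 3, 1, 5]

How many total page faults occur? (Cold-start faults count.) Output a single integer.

Answer: 8

Derivation:
Step 0: ref 1 → FAULT, frames=[1,-]
Step 1: ref 1 → HIT, frames=[1,-]
Step 2: ref 2 → FAULT, frames=[1,2]
Step 3: ref 2 → HIT, frames=[1,2]
Step 4: ref 1 → HIT, frames=[1,2]
Step 5: ref 3 → FAULT (evict 1), frames=[3,2]
Step 6: ref 5 → FAULT (evict 3), frames=[5,2]
Step 7: ref 2 → HIT, frames=[5,2]
Step 8: ref 5 → HIT, frames=[5,2]
Step 9: ref 1 → FAULT (evict 2), frames=[5,1]
Step 10: ref 4 → FAULT (evict 1), frames=[5,4]
Step 11: ref 5 → HIT, frames=[5,4]
Step 12: ref 3 → FAULT (evict 4), frames=[5,3]
Step 13: ref 1 → FAULT (evict 3), frames=[5,1]
Step 14: ref 5 → HIT, frames=[5,1]
Total faults: 8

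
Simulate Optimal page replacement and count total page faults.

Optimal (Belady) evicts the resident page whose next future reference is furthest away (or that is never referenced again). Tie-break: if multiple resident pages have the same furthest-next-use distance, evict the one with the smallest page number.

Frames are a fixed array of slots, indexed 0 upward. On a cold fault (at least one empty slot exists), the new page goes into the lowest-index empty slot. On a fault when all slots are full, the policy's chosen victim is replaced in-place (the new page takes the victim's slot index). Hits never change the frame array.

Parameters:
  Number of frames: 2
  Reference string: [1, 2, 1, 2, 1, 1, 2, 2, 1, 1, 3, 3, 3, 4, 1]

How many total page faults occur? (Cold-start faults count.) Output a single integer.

Answer: 4

Derivation:
Step 0: ref 1 → FAULT, frames=[1,-]
Step 1: ref 2 → FAULT, frames=[1,2]
Step 2: ref 1 → HIT, frames=[1,2]
Step 3: ref 2 → HIT, frames=[1,2]
Step 4: ref 1 → HIT, frames=[1,2]
Step 5: ref 1 → HIT, frames=[1,2]
Step 6: ref 2 → HIT, frames=[1,2]
Step 7: ref 2 → HIT, frames=[1,2]
Step 8: ref 1 → HIT, frames=[1,2]
Step 9: ref 1 → HIT, frames=[1,2]
Step 10: ref 3 → FAULT (evict 2), frames=[1,3]
Step 11: ref 3 → HIT, frames=[1,3]
Step 12: ref 3 → HIT, frames=[1,3]
Step 13: ref 4 → FAULT (evict 3), frames=[1,4]
Step 14: ref 1 → HIT, frames=[1,4]
Total faults: 4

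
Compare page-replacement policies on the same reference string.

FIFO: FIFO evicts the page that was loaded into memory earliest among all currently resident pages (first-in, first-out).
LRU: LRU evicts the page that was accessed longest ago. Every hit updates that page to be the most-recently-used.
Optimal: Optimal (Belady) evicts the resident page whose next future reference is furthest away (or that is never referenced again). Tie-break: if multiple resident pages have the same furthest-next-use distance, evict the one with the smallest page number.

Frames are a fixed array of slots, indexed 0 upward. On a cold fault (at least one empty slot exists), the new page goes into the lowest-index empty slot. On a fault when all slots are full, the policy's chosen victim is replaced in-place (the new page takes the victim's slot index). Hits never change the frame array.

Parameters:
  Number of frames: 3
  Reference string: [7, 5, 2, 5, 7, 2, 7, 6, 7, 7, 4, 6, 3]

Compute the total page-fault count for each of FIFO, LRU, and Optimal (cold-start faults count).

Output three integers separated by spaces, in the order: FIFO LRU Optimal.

--- FIFO ---
  step 0: ref 7 -> FAULT, frames=[7,-,-] (faults so far: 1)
  step 1: ref 5 -> FAULT, frames=[7,5,-] (faults so far: 2)
  step 2: ref 2 -> FAULT, frames=[7,5,2] (faults so far: 3)
  step 3: ref 5 -> HIT, frames=[7,5,2] (faults so far: 3)
  step 4: ref 7 -> HIT, frames=[7,5,2] (faults so far: 3)
  step 5: ref 2 -> HIT, frames=[7,5,2] (faults so far: 3)
  step 6: ref 7 -> HIT, frames=[7,5,2] (faults so far: 3)
  step 7: ref 6 -> FAULT, evict 7, frames=[6,5,2] (faults so far: 4)
  step 8: ref 7 -> FAULT, evict 5, frames=[6,7,2] (faults so far: 5)
  step 9: ref 7 -> HIT, frames=[6,7,2] (faults so far: 5)
  step 10: ref 4 -> FAULT, evict 2, frames=[6,7,4] (faults so far: 6)
  step 11: ref 6 -> HIT, frames=[6,7,4] (faults so far: 6)
  step 12: ref 3 -> FAULT, evict 6, frames=[3,7,4] (faults so far: 7)
  FIFO total faults: 7
--- LRU ---
  step 0: ref 7 -> FAULT, frames=[7,-,-] (faults so far: 1)
  step 1: ref 5 -> FAULT, frames=[7,5,-] (faults so far: 2)
  step 2: ref 2 -> FAULT, frames=[7,5,2] (faults so far: 3)
  step 3: ref 5 -> HIT, frames=[7,5,2] (faults so far: 3)
  step 4: ref 7 -> HIT, frames=[7,5,2] (faults so far: 3)
  step 5: ref 2 -> HIT, frames=[7,5,2] (faults so far: 3)
  step 6: ref 7 -> HIT, frames=[7,5,2] (faults so far: 3)
  step 7: ref 6 -> FAULT, evict 5, frames=[7,6,2] (faults so far: 4)
  step 8: ref 7 -> HIT, frames=[7,6,2] (faults so far: 4)
  step 9: ref 7 -> HIT, frames=[7,6,2] (faults so far: 4)
  step 10: ref 4 -> FAULT, evict 2, frames=[7,6,4] (faults so far: 5)
  step 11: ref 6 -> HIT, frames=[7,6,4] (faults so far: 5)
  step 12: ref 3 -> FAULT, evict 7, frames=[3,6,4] (faults so far: 6)
  LRU total faults: 6
--- Optimal ---
  step 0: ref 7 -> FAULT, frames=[7,-,-] (faults so far: 1)
  step 1: ref 5 -> FAULT, frames=[7,5,-] (faults so far: 2)
  step 2: ref 2 -> FAULT, frames=[7,5,2] (faults so far: 3)
  step 3: ref 5 -> HIT, frames=[7,5,2] (faults so far: 3)
  step 4: ref 7 -> HIT, frames=[7,5,2] (faults so far: 3)
  step 5: ref 2 -> HIT, frames=[7,5,2] (faults so far: 3)
  step 6: ref 7 -> HIT, frames=[7,5,2] (faults so far: 3)
  step 7: ref 6 -> FAULT, evict 2, frames=[7,5,6] (faults so far: 4)
  step 8: ref 7 -> HIT, frames=[7,5,6] (faults so far: 4)
  step 9: ref 7 -> HIT, frames=[7,5,6] (faults so far: 4)
  step 10: ref 4 -> FAULT, evict 5, frames=[7,4,6] (faults so far: 5)
  step 11: ref 6 -> HIT, frames=[7,4,6] (faults so far: 5)
  step 12: ref 3 -> FAULT, evict 4, frames=[7,3,6] (faults so far: 6)
  Optimal total faults: 6

Answer: 7 6 6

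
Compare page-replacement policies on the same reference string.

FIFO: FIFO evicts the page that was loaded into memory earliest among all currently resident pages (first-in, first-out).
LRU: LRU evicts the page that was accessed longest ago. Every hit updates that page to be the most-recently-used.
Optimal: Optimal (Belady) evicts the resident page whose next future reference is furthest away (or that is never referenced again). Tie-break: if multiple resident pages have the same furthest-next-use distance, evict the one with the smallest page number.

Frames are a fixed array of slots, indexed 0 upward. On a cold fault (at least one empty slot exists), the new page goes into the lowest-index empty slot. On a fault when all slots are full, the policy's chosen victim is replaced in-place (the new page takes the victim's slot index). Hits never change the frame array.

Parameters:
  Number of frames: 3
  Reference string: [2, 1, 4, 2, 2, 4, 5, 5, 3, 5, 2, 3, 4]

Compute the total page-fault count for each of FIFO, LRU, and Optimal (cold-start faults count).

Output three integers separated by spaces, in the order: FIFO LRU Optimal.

--- FIFO ---
  step 0: ref 2 -> FAULT, frames=[2,-,-] (faults so far: 1)
  step 1: ref 1 -> FAULT, frames=[2,1,-] (faults so far: 2)
  step 2: ref 4 -> FAULT, frames=[2,1,4] (faults so far: 3)
  step 3: ref 2 -> HIT, frames=[2,1,4] (faults so far: 3)
  step 4: ref 2 -> HIT, frames=[2,1,4] (faults so far: 3)
  step 5: ref 4 -> HIT, frames=[2,1,4] (faults so far: 3)
  step 6: ref 5 -> FAULT, evict 2, frames=[5,1,4] (faults so far: 4)
  step 7: ref 5 -> HIT, frames=[5,1,4] (faults so far: 4)
  step 8: ref 3 -> FAULT, evict 1, frames=[5,3,4] (faults so far: 5)
  step 9: ref 5 -> HIT, frames=[5,3,4] (faults so far: 5)
  step 10: ref 2 -> FAULT, evict 4, frames=[5,3,2] (faults so far: 6)
  step 11: ref 3 -> HIT, frames=[5,3,2] (faults so far: 6)
  step 12: ref 4 -> FAULT, evict 5, frames=[4,3,2] (faults so far: 7)
  FIFO total faults: 7
--- LRU ---
  step 0: ref 2 -> FAULT, frames=[2,-,-] (faults so far: 1)
  step 1: ref 1 -> FAULT, frames=[2,1,-] (faults so far: 2)
  step 2: ref 4 -> FAULT, frames=[2,1,4] (faults so far: 3)
  step 3: ref 2 -> HIT, frames=[2,1,4] (faults so far: 3)
  step 4: ref 2 -> HIT, frames=[2,1,4] (faults so far: 3)
  step 5: ref 4 -> HIT, frames=[2,1,4] (faults so far: 3)
  step 6: ref 5 -> FAULT, evict 1, frames=[2,5,4] (faults so far: 4)
  step 7: ref 5 -> HIT, frames=[2,5,4] (faults so far: 4)
  step 8: ref 3 -> FAULT, evict 2, frames=[3,5,4] (faults so far: 5)
  step 9: ref 5 -> HIT, frames=[3,5,4] (faults so far: 5)
  step 10: ref 2 -> FAULT, evict 4, frames=[3,5,2] (faults so far: 6)
  step 11: ref 3 -> HIT, frames=[3,5,2] (faults so far: 6)
  step 12: ref 4 -> FAULT, evict 5, frames=[3,4,2] (faults so far: 7)
  LRU total faults: 7
--- Optimal ---
  step 0: ref 2 -> FAULT, frames=[2,-,-] (faults so far: 1)
  step 1: ref 1 -> FAULT, frames=[2,1,-] (faults so far: 2)
  step 2: ref 4 -> FAULT, frames=[2,1,4] (faults so far: 3)
  step 3: ref 2 -> HIT, frames=[2,1,4] (faults so far: 3)
  step 4: ref 2 -> HIT, frames=[2,1,4] (faults so far: 3)
  step 5: ref 4 -> HIT, frames=[2,1,4] (faults so far: 3)
  step 6: ref 5 -> FAULT, evict 1, frames=[2,5,4] (faults so far: 4)
  step 7: ref 5 -> HIT, frames=[2,5,4] (faults so far: 4)
  step 8: ref 3 -> FAULT, evict 4, frames=[2,5,3] (faults so far: 5)
  step 9: ref 5 -> HIT, frames=[2,5,3] (faults so far: 5)
  step 10: ref 2 -> HIT, frames=[2,5,3] (faults so far: 5)
  step 11: ref 3 -> HIT, frames=[2,5,3] (faults so far: 5)
  step 12: ref 4 -> FAULT, evict 2, frames=[4,5,3] (faults so far: 6)
  Optimal total faults: 6

Answer: 7 7 6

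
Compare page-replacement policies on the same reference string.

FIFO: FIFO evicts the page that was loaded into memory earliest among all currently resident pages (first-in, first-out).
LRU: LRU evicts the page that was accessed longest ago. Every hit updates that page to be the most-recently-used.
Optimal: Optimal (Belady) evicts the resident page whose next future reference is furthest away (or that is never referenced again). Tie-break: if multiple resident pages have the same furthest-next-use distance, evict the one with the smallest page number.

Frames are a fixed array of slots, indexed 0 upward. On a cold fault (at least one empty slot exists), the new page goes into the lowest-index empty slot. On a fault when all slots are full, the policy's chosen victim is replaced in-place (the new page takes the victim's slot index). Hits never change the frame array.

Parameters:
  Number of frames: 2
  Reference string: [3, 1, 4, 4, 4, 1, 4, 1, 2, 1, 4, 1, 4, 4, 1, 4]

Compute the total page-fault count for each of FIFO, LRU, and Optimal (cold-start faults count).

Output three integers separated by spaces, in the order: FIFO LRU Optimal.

Answer: 6 5 5

Derivation:
--- FIFO ---
  step 0: ref 3 -> FAULT, frames=[3,-] (faults so far: 1)
  step 1: ref 1 -> FAULT, frames=[3,1] (faults so far: 2)
  step 2: ref 4 -> FAULT, evict 3, frames=[4,1] (faults so far: 3)
  step 3: ref 4 -> HIT, frames=[4,1] (faults so far: 3)
  step 4: ref 4 -> HIT, frames=[4,1] (faults so far: 3)
  step 5: ref 1 -> HIT, frames=[4,1] (faults so far: 3)
  step 6: ref 4 -> HIT, frames=[4,1] (faults so far: 3)
  step 7: ref 1 -> HIT, frames=[4,1] (faults so far: 3)
  step 8: ref 2 -> FAULT, evict 1, frames=[4,2] (faults so far: 4)
  step 9: ref 1 -> FAULT, evict 4, frames=[1,2] (faults so far: 5)
  step 10: ref 4 -> FAULT, evict 2, frames=[1,4] (faults so far: 6)
  step 11: ref 1 -> HIT, frames=[1,4] (faults so far: 6)
  step 12: ref 4 -> HIT, frames=[1,4] (faults so far: 6)
  step 13: ref 4 -> HIT, frames=[1,4] (faults so far: 6)
  step 14: ref 1 -> HIT, frames=[1,4] (faults so far: 6)
  step 15: ref 4 -> HIT, frames=[1,4] (faults so far: 6)
  FIFO total faults: 6
--- LRU ---
  step 0: ref 3 -> FAULT, frames=[3,-] (faults so far: 1)
  step 1: ref 1 -> FAULT, frames=[3,1] (faults so far: 2)
  step 2: ref 4 -> FAULT, evict 3, frames=[4,1] (faults so far: 3)
  step 3: ref 4 -> HIT, frames=[4,1] (faults so far: 3)
  step 4: ref 4 -> HIT, frames=[4,1] (faults so far: 3)
  step 5: ref 1 -> HIT, frames=[4,1] (faults so far: 3)
  step 6: ref 4 -> HIT, frames=[4,1] (faults so far: 3)
  step 7: ref 1 -> HIT, frames=[4,1] (faults so far: 3)
  step 8: ref 2 -> FAULT, evict 4, frames=[2,1] (faults so far: 4)
  step 9: ref 1 -> HIT, frames=[2,1] (faults so far: 4)
  step 10: ref 4 -> FAULT, evict 2, frames=[4,1] (faults so far: 5)
  step 11: ref 1 -> HIT, frames=[4,1] (faults so far: 5)
  step 12: ref 4 -> HIT, frames=[4,1] (faults so far: 5)
  step 13: ref 4 -> HIT, frames=[4,1] (faults so far: 5)
  step 14: ref 1 -> HIT, frames=[4,1] (faults so far: 5)
  step 15: ref 4 -> HIT, frames=[4,1] (faults so far: 5)
  LRU total faults: 5
--- Optimal ---
  step 0: ref 3 -> FAULT, frames=[3,-] (faults so far: 1)
  step 1: ref 1 -> FAULT, frames=[3,1] (faults so far: 2)
  step 2: ref 4 -> FAULT, evict 3, frames=[4,1] (faults so far: 3)
  step 3: ref 4 -> HIT, frames=[4,1] (faults so far: 3)
  step 4: ref 4 -> HIT, frames=[4,1] (faults so far: 3)
  step 5: ref 1 -> HIT, frames=[4,1] (faults so far: 3)
  step 6: ref 4 -> HIT, frames=[4,1] (faults so far: 3)
  step 7: ref 1 -> HIT, frames=[4,1] (faults so far: 3)
  step 8: ref 2 -> FAULT, evict 4, frames=[2,1] (faults so far: 4)
  step 9: ref 1 -> HIT, frames=[2,1] (faults so far: 4)
  step 10: ref 4 -> FAULT, evict 2, frames=[4,1] (faults so far: 5)
  step 11: ref 1 -> HIT, frames=[4,1] (faults so far: 5)
  step 12: ref 4 -> HIT, frames=[4,1] (faults so far: 5)
  step 13: ref 4 -> HIT, frames=[4,1] (faults so far: 5)
  step 14: ref 1 -> HIT, frames=[4,1] (faults so far: 5)
  step 15: ref 4 -> HIT, frames=[4,1] (faults so far: 5)
  Optimal total faults: 5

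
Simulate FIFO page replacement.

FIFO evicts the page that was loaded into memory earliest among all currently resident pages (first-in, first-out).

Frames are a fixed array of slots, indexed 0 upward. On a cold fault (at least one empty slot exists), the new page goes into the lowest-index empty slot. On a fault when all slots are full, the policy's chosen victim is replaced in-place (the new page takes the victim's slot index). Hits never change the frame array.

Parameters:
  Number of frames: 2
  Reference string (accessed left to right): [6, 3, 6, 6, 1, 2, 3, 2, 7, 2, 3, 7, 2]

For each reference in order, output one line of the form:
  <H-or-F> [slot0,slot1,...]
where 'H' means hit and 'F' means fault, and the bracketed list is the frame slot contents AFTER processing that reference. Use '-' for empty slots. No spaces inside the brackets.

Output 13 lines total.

F [6,-]
F [6,3]
H [6,3]
H [6,3]
F [1,3]
F [1,2]
F [3,2]
H [3,2]
F [3,7]
F [2,7]
F [2,3]
F [7,3]
F [7,2]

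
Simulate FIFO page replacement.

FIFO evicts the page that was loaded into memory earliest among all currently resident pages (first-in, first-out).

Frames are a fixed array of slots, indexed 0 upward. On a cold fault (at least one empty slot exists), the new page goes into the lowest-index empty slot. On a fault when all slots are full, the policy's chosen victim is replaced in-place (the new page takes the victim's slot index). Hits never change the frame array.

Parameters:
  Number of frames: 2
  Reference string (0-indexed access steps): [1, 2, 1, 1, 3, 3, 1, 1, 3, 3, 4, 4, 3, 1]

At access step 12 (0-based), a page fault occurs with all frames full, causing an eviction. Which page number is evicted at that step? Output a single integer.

Answer: 1

Derivation:
Step 0: ref 1 -> FAULT, frames=[1,-]
Step 1: ref 2 -> FAULT, frames=[1,2]
Step 2: ref 1 -> HIT, frames=[1,2]
Step 3: ref 1 -> HIT, frames=[1,2]
Step 4: ref 3 -> FAULT, evict 1, frames=[3,2]
Step 5: ref 3 -> HIT, frames=[3,2]
Step 6: ref 1 -> FAULT, evict 2, frames=[3,1]
Step 7: ref 1 -> HIT, frames=[3,1]
Step 8: ref 3 -> HIT, frames=[3,1]
Step 9: ref 3 -> HIT, frames=[3,1]
Step 10: ref 4 -> FAULT, evict 3, frames=[4,1]
Step 11: ref 4 -> HIT, frames=[4,1]
Step 12: ref 3 -> FAULT, evict 1, frames=[4,3]
At step 12: evicted page 1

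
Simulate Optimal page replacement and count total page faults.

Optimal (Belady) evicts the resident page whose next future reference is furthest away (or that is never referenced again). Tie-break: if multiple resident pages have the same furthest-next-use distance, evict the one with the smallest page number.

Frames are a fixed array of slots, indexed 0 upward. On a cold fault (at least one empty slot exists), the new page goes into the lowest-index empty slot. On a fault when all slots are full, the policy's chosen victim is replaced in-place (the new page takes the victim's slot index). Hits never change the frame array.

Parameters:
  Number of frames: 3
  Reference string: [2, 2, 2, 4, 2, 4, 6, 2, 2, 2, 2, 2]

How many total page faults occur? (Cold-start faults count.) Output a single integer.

Step 0: ref 2 → FAULT, frames=[2,-,-]
Step 1: ref 2 → HIT, frames=[2,-,-]
Step 2: ref 2 → HIT, frames=[2,-,-]
Step 3: ref 4 → FAULT, frames=[2,4,-]
Step 4: ref 2 → HIT, frames=[2,4,-]
Step 5: ref 4 → HIT, frames=[2,4,-]
Step 6: ref 6 → FAULT, frames=[2,4,6]
Step 7: ref 2 → HIT, frames=[2,4,6]
Step 8: ref 2 → HIT, frames=[2,4,6]
Step 9: ref 2 → HIT, frames=[2,4,6]
Step 10: ref 2 → HIT, frames=[2,4,6]
Step 11: ref 2 → HIT, frames=[2,4,6]
Total faults: 3

Answer: 3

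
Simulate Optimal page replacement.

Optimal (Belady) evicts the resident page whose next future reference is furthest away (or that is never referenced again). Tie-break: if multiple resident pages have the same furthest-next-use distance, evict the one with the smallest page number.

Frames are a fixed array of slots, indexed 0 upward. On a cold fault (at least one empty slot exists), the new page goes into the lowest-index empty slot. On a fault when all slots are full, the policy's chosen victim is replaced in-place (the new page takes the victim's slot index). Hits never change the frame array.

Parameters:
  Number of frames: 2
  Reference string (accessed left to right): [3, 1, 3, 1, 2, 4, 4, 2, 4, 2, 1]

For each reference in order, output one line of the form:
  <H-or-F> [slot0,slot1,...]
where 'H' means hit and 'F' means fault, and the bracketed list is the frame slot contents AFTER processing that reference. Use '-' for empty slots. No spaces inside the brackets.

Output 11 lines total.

F [3,-]
F [3,1]
H [3,1]
H [3,1]
F [2,1]
F [2,4]
H [2,4]
H [2,4]
H [2,4]
H [2,4]
F [1,4]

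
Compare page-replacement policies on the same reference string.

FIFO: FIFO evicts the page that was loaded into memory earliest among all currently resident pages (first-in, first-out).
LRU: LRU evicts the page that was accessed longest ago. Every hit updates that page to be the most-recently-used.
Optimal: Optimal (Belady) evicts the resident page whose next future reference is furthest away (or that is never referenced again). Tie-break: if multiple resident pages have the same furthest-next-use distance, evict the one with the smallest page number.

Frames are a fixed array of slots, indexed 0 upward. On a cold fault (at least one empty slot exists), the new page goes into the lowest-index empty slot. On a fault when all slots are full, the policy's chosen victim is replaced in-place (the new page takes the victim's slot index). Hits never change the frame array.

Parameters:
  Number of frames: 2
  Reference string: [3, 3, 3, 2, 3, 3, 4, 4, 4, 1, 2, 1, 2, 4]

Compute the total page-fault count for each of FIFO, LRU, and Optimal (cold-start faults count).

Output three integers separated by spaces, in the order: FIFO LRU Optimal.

--- FIFO ---
  step 0: ref 3 -> FAULT, frames=[3,-] (faults so far: 1)
  step 1: ref 3 -> HIT, frames=[3,-] (faults so far: 1)
  step 2: ref 3 -> HIT, frames=[3,-] (faults so far: 1)
  step 3: ref 2 -> FAULT, frames=[3,2] (faults so far: 2)
  step 4: ref 3 -> HIT, frames=[3,2] (faults so far: 2)
  step 5: ref 3 -> HIT, frames=[3,2] (faults so far: 2)
  step 6: ref 4 -> FAULT, evict 3, frames=[4,2] (faults so far: 3)
  step 7: ref 4 -> HIT, frames=[4,2] (faults so far: 3)
  step 8: ref 4 -> HIT, frames=[4,2] (faults so far: 3)
  step 9: ref 1 -> FAULT, evict 2, frames=[4,1] (faults so far: 4)
  step 10: ref 2 -> FAULT, evict 4, frames=[2,1] (faults so far: 5)
  step 11: ref 1 -> HIT, frames=[2,1] (faults so far: 5)
  step 12: ref 2 -> HIT, frames=[2,1] (faults so far: 5)
  step 13: ref 4 -> FAULT, evict 1, frames=[2,4] (faults so far: 6)
  FIFO total faults: 6
--- LRU ---
  step 0: ref 3 -> FAULT, frames=[3,-] (faults so far: 1)
  step 1: ref 3 -> HIT, frames=[3,-] (faults so far: 1)
  step 2: ref 3 -> HIT, frames=[3,-] (faults so far: 1)
  step 3: ref 2 -> FAULT, frames=[3,2] (faults so far: 2)
  step 4: ref 3 -> HIT, frames=[3,2] (faults so far: 2)
  step 5: ref 3 -> HIT, frames=[3,2] (faults so far: 2)
  step 6: ref 4 -> FAULT, evict 2, frames=[3,4] (faults so far: 3)
  step 7: ref 4 -> HIT, frames=[3,4] (faults so far: 3)
  step 8: ref 4 -> HIT, frames=[3,4] (faults so far: 3)
  step 9: ref 1 -> FAULT, evict 3, frames=[1,4] (faults so far: 4)
  step 10: ref 2 -> FAULT, evict 4, frames=[1,2] (faults so far: 5)
  step 11: ref 1 -> HIT, frames=[1,2] (faults so far: 5)
  step 12: ref 2 -> HIT, frames=[1,2] (faults so far: 5)
  step 13: ref 4 -> FAULT, evict 1, frames=[4,2] (faults so far: 6)
  LRU total faults: 6
--- Optimal ---
  step 0: ref 3 -> FAULT, frames=[3,-] (faults so far: 1)
  step 1: ref 3 -> HIT, frames=[3,-] (faults so far: 1)
  step 2: ref 3 -> HIT, frames=[3,-] (faults so far: 1)
  step 3: ref 2 -> FAULT, frames=[3,2] (faults so far: 2)
  step 4: ref 3 -> HIT, frames=[3,2] (faults so far: 2)
  step 5: ref 3 -> HIT, frames=[3,2] (faults so far: 2)
  step 6: ref 4 -> FAULT, evict 3, frames=[4,2] (faults so far: 3)
  step 7: ref 4 -> HIT, frames=[4,2] (faults so far: 3)
  step 8: ref 4 -> HIT, frames=[4,2] (faults so far: 3)
  step 9: ref 1 -> FAULT, evict 4, frames=[1,2] (faults so far: 4)
  step 10: ref 2 -> HIT, frames=[1,2] (faults so far: 4)
  step 11: ref 1 -> HIT, frames=[1,2] (faults so far: 4)
  step 12: ref 2 -> HIT, frames=[1,2] (faults so far: 4)
  step 13: ref 4 -> FAULT, evict 1, frames=[4,2] (faults so far: 5)
  Optimal total faults: 5

Answer: 6 6 5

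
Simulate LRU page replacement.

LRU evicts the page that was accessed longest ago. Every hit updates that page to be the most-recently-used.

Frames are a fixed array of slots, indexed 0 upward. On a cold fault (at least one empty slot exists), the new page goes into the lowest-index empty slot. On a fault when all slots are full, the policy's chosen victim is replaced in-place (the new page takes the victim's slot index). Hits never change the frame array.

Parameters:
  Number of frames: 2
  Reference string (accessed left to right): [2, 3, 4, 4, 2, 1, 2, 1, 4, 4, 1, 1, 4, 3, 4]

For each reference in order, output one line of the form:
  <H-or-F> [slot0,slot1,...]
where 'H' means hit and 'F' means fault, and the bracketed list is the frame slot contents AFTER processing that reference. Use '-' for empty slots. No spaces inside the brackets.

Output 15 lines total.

F [2,-]
F [2,3]
F [4,3]
H [4,3]
F [4,2]
F [1,2]
H [1,2]
H [1,2]
F [1,4]
H [1,4]
H [1,4]
H [1,4]
H [1,4]
F [3,4]
H [3,4]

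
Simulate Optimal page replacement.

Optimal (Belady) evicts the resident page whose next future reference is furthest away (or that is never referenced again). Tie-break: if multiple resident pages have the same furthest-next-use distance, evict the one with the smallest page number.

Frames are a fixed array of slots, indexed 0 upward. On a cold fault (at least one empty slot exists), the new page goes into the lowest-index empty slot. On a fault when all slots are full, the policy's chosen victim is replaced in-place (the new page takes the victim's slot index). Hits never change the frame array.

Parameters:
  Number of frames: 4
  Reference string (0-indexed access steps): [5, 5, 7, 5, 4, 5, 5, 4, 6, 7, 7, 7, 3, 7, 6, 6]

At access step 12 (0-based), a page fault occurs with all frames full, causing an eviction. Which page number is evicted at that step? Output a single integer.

Step 0: ref 5 -> FAULT, frames=[5,-,-,-]
Step 1: ref 5 -> HIT, frames=[5,-,-,-]
Step 2: ref 7 -> FAULT, frames=[5,7,-,-]
Step 3: ref 5 -> HIT, frames=[5,7,-,-]
Step 4: ref 4 -> FAULT, frames=[5,7,4,-]
Step 5: ref 5 -> HIT, frames=[5,7,4,-]
Step 6: ref 5 -> HIT, frames=[5,7,4,-]
Step 7: ref 4 -> HIT, frames=[5,7,4,-]
Step 8: ref 6 -> FAULT, frames=[5,7,4,6]
Step 9: ref 7 -> HIT, frames=[5,7,4,6]
Step 10: ref 7 -> HIT, frames=[5,7,4,6]
Step 11: ref 7 -> HIT, frames=[5,7,4,6]
Step 12: ref 3 -> FAULT, evict 4, frames=[5,7,3,6]
At step 12: evicted page 4

Answer: 4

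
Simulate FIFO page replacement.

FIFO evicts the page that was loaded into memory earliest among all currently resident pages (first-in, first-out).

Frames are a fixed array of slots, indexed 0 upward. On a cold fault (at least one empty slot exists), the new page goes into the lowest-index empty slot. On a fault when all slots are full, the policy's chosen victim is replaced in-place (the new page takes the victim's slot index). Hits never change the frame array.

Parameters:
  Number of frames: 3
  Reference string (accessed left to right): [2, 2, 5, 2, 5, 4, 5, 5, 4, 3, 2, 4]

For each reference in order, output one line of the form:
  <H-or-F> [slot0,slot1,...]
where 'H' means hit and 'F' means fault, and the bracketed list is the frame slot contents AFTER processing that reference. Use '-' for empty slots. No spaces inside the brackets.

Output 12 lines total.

F [2,-,-]
H [2,-,-]
F [2,5,-]
H [2,5,-]
H [2,5,-]
F [2,5,4]
H [2,5,4]
H [2,5,4]
H [2,5,4]
F [3,5,4]
F [3,2,4]
H [3,2,4]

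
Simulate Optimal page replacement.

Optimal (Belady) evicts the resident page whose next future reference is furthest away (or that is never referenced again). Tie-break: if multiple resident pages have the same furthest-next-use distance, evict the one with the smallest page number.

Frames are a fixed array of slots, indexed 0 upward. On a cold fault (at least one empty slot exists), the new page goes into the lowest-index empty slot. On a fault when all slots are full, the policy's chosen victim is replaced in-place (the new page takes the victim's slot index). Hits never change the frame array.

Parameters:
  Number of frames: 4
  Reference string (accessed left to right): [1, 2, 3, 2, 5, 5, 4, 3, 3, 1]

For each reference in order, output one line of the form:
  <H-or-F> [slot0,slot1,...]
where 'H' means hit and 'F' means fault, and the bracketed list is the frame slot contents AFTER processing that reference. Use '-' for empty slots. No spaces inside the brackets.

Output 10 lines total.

F [1,-,-,-]
F [1,2,-,-]
F [1,2,3,-]
H [1,2,3,-]
F [1,2,3,5]
H [1,2,3,5]
F [1,4,3,5]
H [1,4,3,5]
H [1,4,3,5]
H [1,4,3,5]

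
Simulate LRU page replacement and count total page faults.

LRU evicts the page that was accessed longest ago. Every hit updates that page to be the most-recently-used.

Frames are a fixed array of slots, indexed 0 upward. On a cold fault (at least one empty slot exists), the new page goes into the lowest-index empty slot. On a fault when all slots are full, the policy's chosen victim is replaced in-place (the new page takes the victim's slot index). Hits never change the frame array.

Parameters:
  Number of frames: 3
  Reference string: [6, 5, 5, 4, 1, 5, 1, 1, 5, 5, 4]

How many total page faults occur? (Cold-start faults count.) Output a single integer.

Step 0: ref 6 → FAULT, frames=[6,-,-]
Step 1: ref 5 → FAULT, frames=[6,5,-]
Step 2: ref 5 → HIT, frames=[6,5,-]
Step 3: ref 4 → FAULT, frames=[6,5,4]
Step 4: ref 1 → FAULT (evict 6), frames=[1,5,4]
Step 5: ref 5 → HIT, frames=[1,5,4]
Step 6: ref 1 → HIT, frames=[1,5,4]
Step 7: ref 1 → HIT, frames=[1,5,4]
Step 8: ref 5 → HIT, frames=[1,5,4]
Step 9: ref 5 → HIT, frames=[1,5,4]
Step 10: ref 4 → HIT, frames=[1,5,4]
Total faults: 4

Answer: 4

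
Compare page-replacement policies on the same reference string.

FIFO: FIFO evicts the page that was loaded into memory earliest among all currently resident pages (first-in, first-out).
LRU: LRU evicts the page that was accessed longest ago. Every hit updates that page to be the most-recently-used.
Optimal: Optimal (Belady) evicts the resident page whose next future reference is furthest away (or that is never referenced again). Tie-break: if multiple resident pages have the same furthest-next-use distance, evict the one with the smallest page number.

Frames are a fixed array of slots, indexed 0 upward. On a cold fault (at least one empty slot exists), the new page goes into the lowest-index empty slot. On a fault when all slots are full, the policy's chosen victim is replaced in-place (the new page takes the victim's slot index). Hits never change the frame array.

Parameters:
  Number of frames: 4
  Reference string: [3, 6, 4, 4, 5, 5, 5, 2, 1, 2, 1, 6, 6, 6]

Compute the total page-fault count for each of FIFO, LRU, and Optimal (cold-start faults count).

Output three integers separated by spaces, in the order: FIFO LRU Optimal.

--- FIFO ---
  step 0: ref 3 -> FAULT, frames=[3,-,-,-] (faults so far: 1)
  step 1: ref 6 -> FAULT, frames=[3,6,-,-] (faults so far: 2)
  step 2: ref 4 -> FAULT, frames=[3,6,4,-] (faults so far: 3)
  step 3: ref 4 -> HIT, frames=[3,6,4,-] (faults so far: 3)
  step 4: ref 5 -> FAULT, frames=[3,6,4,5] (faults so far: 4)
  step 5: ref 5 -> HIT, frames=[3,6,4,5] (faults so far: 4)
  step 6: ref 5 -> HIT, frames=[3,6,4,5] (faults so far: 4)
  step 7: ref 2 -> FAULT, evict 3, frames=[2,6,4,5] (faults so far: 5)
  step 8: ref 1 -> FAULT, evict 6, frames=[2,1,4,5] (faults so far: 6)
  step 9: ref 2 -> HIT, frames=[2,1,4,5] (faults so far: 6)
  step 10: ref 1 -> HIT, frames=[2,1,4,5] (faults so far: 6)
  step 11: ref 6 -> FAULT, evict 4, frames=[2,1,6,5] (faults so far: 7)
  step 12: ref 6 -> HIT, frames=[2,1,6,5] (faults so far: 7)
  step 13: ref 6 -> HIT, frames=[2,1,6,5] (faults so far: 7)
  FIFO total faults: 7
--- LRU ---
  step 0: ref 3 -> FAULT, frames=[3,-,-,-] (faults so far: 1)
  step 1: ref 6 -> FAULT, frames=[3,6,-,-] (faults so far: 2)
  step 2: ref 4 -> FAULT, frames=[3,6,4,-] (faults so far: 3)
  step 3: ref 4 -> HIT, frames=[3,6,4,-] (faults so far: 3)
  step 4: ref 5 -> FAULT, frames=[3,6,4,5] (faults so far: 4)
  step 5: ref 5 -> HIT, frames=[3,6,4,5] (faults so far: 4)
  step 6: ref 5 -> HIT, frames=[3,6,4,5] (faults so far: 4)
  step 7: ref 2 -> FAULT, evict 3, frames=[2,6,4,5] (faults so far: 5)
  step 8: ref 1 -> FAULT, evict 6, frames=[2,1,4,5] (faults so far: 6)
  step 9: ref 2 -> HIT, frames=[2,1,4,5] (faults so far: 6)
  step 10: ref 1 -> HIT, frames=[2,1,4,5] (faults so far: 6)
  step 11: ref 6 -> FAULT, evict 4, frames=[2,1,6,5] (faults so far: 7)
  step 12: ref 6 -> HIT, frames=[2,1,6,5] (faults so far: 7)
  step 13: ref 6 -> HIT, frames=[2,1,6,5] (faults so far: 7)
  LRU total faults: 7
--- Optimal ---
  step 0: ref 3 -> FAULT, frames=[3,-,-,-] (faults so far: 1)
  step 1: ref 6 -> FAULT, frames=[3,6,-,-] (faults so far: 2)
  step 2: ref 4 -> FAULT, frames=[3,6,4,-] (faults so far: 3)
  step 3: ref 4 -> HIT, frames=[3,6,4,-] (faults so far: 3)
  step 4: ref 5 -> FAULT, frames=[3,6,4,5] (faults so far: 4)
  step 5: ref 5 -> HIT, frames=[3,6,4,5] (faults so far: 4)
  step 6: ref 5 -> HIT, frames=[3,6,4,5] (faults so far: 4)
  step 7: ref 2 -> FAULT, evict 3, frames=[2,6,4,5] (faults so far: 5)
  step 8: ref 1 -> FAULT, evict 4, frames=[2,6,1,5] (faults so far: 6)
  step 9: ref 2 -> HIT, frames=[2,6,1,5] (faults so far: 6)
  step 10: ref 1 -> HIT, frames=[2,6,1,5] (faults so far: 6)
  step 11: ref 6 -> HIT, frames=[2,6,1,5] (faults so far: 6)
  step 12: ref 6 -> HIT, frames=[2,6,1,5] (faults so far: 6)
  step 13: ref 6 -> HIT, frames=[2,6,1,5] (faults so far: 6)
  Optimal total faults: 6

Answer: 7 7 6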